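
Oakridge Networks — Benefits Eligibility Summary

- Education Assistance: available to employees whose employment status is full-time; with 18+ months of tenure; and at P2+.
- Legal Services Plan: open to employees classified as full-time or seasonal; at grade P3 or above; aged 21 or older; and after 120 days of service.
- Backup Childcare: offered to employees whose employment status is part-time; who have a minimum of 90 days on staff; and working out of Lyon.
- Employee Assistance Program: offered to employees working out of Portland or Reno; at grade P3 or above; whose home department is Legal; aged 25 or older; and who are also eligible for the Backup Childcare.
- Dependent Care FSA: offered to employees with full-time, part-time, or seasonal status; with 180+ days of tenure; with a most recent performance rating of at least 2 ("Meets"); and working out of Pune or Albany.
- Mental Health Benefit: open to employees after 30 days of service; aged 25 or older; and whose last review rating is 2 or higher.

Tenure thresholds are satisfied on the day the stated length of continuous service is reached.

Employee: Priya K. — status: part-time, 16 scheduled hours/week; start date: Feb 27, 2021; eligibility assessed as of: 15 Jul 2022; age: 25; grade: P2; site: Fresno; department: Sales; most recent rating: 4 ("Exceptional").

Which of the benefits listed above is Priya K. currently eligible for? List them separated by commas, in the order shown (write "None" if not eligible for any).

Service from Feb 27, 2021 to 15 Jul 2022: 503 days.
Education Assistance — status part-time ✗ (requires full-time) → not eligible.
Legal Services Plan — status part-time ✗ (requires full-time or seasonal) → not eligible.
Backup Childcare — status part-time ✓; service 503 days ≥ 90 days ✓; site Fresno ✗ (not Lyon) → not eligible.
Employee Assistance Program — site Fresno ✗ (not Portland or Reno) → not eligible.
Dependent Care FSA — status part-time ✓; service 503 days ≥ 180 days ✓; rating 4 ≥ 2 ✓; site Fresno ✗ (not Pune or Albany) → not eligible.
Mental Health Benefit — service 503 days ≥ 30 days ✓; age 25 ≥ 25 ✓; rating 4 ≥ 2 ✓ → eligible.

Mental Health Benefit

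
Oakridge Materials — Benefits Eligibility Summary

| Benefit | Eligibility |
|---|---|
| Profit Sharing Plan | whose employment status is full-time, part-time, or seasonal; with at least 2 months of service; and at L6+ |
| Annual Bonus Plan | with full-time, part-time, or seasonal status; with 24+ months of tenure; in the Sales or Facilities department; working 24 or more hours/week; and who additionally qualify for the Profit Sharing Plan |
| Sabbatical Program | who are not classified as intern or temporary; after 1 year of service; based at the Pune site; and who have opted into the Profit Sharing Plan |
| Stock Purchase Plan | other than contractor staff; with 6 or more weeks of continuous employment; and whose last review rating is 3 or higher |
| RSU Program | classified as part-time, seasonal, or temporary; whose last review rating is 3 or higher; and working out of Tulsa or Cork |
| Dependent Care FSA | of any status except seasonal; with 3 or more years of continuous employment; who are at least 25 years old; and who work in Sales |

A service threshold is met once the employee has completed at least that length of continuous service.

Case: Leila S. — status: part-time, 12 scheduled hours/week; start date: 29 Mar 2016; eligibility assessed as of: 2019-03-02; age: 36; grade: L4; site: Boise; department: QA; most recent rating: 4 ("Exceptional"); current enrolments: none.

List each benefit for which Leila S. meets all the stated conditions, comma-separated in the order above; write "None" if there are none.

Service from 29 Mar 2016 to 2019-03-02: 1068 days.
Profit Sharing Plan — status part-time ✓; service 1068 days ≥ 2 months (≈60 days) ✓; grade L4 < L6 ✗ → not eligible.
Annual Bonus Plan — status part-time ✓; service 1068 days ≥ 24 months (≈720 days) ✓; dept QA ✗ → not eligible.
Sabbatical Program — status part-time ✓ (not excluded); service 1068 days ≥ 1 year (≈365 days) ✓; site Boise ✗ (not Pune) → not eligible.
Stock Purchase Plan — status part-time ✓ (not excluded); service 1068 days ≥ 6 weeks (≈42 days) ✓; rating 4 ≥ 3 ✓ → eligible.
RSU Program — status part-time ✓; rating 4 ≥ 3 ✓; site Boise ✗ (not Tulsa or Cork) → not eligible.
Dependent Care FSA — status part-time ✓ (not excluded); service 1068 days < 3 years (≈1095 days) ✗ → not eligible.

Stock Purchase Plan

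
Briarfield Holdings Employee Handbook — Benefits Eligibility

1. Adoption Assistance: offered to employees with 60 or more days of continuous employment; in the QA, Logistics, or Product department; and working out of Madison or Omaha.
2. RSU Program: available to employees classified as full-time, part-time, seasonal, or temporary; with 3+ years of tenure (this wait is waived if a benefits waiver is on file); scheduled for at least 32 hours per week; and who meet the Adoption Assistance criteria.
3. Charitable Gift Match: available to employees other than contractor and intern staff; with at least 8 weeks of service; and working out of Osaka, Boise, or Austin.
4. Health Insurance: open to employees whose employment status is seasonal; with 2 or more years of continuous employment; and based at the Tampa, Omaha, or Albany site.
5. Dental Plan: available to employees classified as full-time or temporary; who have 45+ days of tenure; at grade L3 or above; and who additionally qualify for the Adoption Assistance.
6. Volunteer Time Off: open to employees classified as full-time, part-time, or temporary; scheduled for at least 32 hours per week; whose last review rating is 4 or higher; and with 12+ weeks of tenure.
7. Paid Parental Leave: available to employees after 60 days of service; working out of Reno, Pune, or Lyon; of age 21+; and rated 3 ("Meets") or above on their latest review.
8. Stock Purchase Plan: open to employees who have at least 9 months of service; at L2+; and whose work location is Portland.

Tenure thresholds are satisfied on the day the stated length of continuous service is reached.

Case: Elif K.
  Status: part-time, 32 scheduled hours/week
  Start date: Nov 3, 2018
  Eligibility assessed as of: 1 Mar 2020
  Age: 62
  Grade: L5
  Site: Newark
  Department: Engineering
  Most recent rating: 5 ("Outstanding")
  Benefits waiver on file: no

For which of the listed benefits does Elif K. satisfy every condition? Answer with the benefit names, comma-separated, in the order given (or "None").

Service from Nov 3, 2018 to 1 Mar 2020: 484 days.
Adoption Assistance — service 484 days ≥ 60 days ✓; dept Engineering ✗ → not eligible.
RSU Program — status part-time ✓; no waiver, service 484 days < 3 years (≈1095 days) ✗ → not eligible.
Charitable Gift Match — status part-time ✓ (not excluded); service 484 days ≥ 8 weeks (≈56 days) ✓; site Newark ✗ (not Osaka, Boise, or Austin) → not eligible.
Health Insurance — status part-time ✗ (requires seasonal) → not eligible.
Dental Plan — status part-time ✗ (requires full-time or temporary) → not eligible.
Volunteer Time Off — status part-time ✓; 32 hrs/wk ≥ 32 ✓; rating 5 ≥ 4 ✓; service 484 days ≥ 12 weeks (≈84 days) ✓ → eligible.
Paid Parental Leave — service 484 days ≥ 60 days ✓; site Newark ✗ (not Reno, Pune, or Lyon) → not eligible.
Stock Purchase Plan — service 484 days ≥ 9 months (≈270 days) ✓; grade L5 ≥ L2 ✓; site Newark ✗ (not Portland) → not eligible.

Volunteer Time Off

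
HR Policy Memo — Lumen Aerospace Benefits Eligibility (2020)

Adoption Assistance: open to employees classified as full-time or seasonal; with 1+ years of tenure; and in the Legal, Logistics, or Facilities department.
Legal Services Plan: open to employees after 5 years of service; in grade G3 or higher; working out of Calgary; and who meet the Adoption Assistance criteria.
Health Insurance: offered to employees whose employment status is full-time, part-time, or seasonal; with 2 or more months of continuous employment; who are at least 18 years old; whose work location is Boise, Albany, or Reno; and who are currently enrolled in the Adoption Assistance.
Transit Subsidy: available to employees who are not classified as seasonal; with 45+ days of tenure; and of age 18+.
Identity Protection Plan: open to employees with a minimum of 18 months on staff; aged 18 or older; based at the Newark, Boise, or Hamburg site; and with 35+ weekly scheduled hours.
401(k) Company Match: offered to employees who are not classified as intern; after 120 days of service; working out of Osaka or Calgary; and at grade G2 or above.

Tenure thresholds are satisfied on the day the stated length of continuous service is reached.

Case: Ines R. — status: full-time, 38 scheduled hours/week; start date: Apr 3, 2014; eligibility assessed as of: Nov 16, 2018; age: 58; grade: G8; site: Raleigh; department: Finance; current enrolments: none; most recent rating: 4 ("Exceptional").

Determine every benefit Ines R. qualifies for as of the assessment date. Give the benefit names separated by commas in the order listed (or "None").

Service from Apr 3, 2014 to Nov 16, 2018: 1688 days.
Adoption Assistance — status full-time ✓; service 1688 days ≥ 1 year (≈365 days) ✓; dept Finance ✗ → not eligible.
Legal Services Plan — service 1688 days < 5 years (≈1825 days) ✗ → not eligible.
Health Insurance — status full-time ✓; service 1688 days ≥ 2 months (≈60 days) ✓; age 58 ≥ 18 ✓; site Raleigh ✗ (not Boise, Albany, or Reno) → not eligible.
Transit Subsidy — status full-time ✓ (not excluded); service 1688 days ≥ 45 days ✓; age 58 ≥ 18 ✓ → eligible.
Identity Protection Plan — service 1688 days ≥ 18 months (≈540 days) ✓; age 58 ≥ 18 ✓; site Raleigh ✗ (not Newark, Boise, or Hamburg) → not eligible.
401(k) Company Match — status full-time ✓ (not excluded); service 1688 days ≥ 120 days ✓; site Raleigh ✗ (not Osaka or Calgary) → not eligible.

Transit Subsidy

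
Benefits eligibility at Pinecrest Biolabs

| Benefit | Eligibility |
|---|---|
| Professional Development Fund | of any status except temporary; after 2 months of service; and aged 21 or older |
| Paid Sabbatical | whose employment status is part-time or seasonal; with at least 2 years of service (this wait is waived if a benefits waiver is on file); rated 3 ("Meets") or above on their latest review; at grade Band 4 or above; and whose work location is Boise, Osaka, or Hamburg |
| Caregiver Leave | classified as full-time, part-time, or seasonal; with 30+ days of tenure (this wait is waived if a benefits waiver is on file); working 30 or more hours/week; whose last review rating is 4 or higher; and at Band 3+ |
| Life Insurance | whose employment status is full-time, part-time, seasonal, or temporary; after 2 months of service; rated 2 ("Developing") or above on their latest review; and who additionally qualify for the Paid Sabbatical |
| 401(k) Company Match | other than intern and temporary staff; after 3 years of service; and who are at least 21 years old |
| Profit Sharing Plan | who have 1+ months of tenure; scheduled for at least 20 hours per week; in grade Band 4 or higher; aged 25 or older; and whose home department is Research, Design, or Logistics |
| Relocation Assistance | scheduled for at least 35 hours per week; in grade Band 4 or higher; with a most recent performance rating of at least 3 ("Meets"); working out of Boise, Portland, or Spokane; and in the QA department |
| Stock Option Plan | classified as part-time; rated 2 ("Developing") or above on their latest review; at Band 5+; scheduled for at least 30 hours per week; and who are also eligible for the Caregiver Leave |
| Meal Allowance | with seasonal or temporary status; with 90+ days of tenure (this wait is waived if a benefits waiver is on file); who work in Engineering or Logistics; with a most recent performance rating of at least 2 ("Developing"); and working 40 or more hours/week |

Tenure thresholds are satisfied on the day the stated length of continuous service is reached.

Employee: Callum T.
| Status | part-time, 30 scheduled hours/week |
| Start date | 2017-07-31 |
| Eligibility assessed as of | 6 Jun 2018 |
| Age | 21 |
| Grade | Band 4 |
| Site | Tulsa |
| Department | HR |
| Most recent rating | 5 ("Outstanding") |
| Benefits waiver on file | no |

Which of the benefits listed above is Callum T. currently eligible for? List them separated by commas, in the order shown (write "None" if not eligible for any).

Service from 2017-07-31 to 6 Jun 2018: 310 days.
Professional Development Fund — status part-time ✓ (not excluded); service 310 days ≥ 2 months (≈60 days) ✓; age 21 ≥ 21 ✓ → eligible.
Paid Sabbatical — status part-time ✓; no waiver, service 310 days < 2 years (≈730 days) ✗ → not eligible.
Caregiver Leave — status part-time ✓; no waiver, service 310 days ≥ 30 days ✓; 30 hrs/wk ≥ 30 ✓; rating 5 ≥ 4 ✓; grade Band 4 ≥ Band 3 ✓ → eligible.
Life Insurance — status part-time ✓; service 310 days ≥ 2 months (≈60 days) ✓; rating 5 ≥ 2 ✓; not eligible for Paid Sabbatical ✗ → not eligible.
401(k) Company Match — status part-time ✓ (not excluded); service 310 days < 3 years (≈1095 days) ✗ → not eligible.
Profit Sharing Plan — service 310 days ≥ 1 month (≈30 days) ✓; 30 hrs/wk ≥ 20 ✓; grade Band 4 ≥ Band 4 ✓; age 21 < 25 ✗ → not eligible.
Relocation Assistance — 30 hrs/wk < 35 ✗ → not eligible.
Stock Option Plan — status part-time ✓; rating 5 ≥ 2 ✓; grade Band 4 < Band 5 ✗ → not eligible.
Meal Allowance — status part-time ✗ (requires seasonal or temporary) → not eligible.

Professional Development Fund, Caregiver Leave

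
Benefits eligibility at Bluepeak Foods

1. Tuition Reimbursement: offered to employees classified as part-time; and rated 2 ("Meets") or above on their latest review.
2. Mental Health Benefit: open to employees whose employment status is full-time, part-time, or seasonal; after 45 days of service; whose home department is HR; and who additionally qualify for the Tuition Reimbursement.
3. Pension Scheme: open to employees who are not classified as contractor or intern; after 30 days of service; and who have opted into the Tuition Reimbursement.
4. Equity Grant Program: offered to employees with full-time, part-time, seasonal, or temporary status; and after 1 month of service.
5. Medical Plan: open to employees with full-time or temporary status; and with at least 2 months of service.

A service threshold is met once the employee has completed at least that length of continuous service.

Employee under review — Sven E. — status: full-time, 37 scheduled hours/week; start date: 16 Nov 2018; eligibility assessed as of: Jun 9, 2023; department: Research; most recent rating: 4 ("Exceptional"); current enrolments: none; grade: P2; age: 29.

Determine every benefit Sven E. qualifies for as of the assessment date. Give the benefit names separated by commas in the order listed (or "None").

Equity Grant Program, Medical Plan

Service from 16 Nov 2018 to Jun 9, 2023: 1666 days.
Tuition Reimbursement — status full-time ✗ (requires part-time) → not eligible.
Mental Health Benefit — status full-time ✓; service 1666 days ≥ 45 days ✓; dept Research ✗ → not eligible.
Pension Scheme — status full-time ✓ (not excluded); service 1666 days ≥ 30 days ✓; not enrolled in Tuition Reimbursement ✗ → not eligible.
Equity Grant Program — status full-time ✓; service 1666 days ≥ 1 month (≈30 days) ✓ → eligible.
Medical Plan — status full-time ✓; service 1666 days ≥ 2 months (≈60 days) ✓ → eligible.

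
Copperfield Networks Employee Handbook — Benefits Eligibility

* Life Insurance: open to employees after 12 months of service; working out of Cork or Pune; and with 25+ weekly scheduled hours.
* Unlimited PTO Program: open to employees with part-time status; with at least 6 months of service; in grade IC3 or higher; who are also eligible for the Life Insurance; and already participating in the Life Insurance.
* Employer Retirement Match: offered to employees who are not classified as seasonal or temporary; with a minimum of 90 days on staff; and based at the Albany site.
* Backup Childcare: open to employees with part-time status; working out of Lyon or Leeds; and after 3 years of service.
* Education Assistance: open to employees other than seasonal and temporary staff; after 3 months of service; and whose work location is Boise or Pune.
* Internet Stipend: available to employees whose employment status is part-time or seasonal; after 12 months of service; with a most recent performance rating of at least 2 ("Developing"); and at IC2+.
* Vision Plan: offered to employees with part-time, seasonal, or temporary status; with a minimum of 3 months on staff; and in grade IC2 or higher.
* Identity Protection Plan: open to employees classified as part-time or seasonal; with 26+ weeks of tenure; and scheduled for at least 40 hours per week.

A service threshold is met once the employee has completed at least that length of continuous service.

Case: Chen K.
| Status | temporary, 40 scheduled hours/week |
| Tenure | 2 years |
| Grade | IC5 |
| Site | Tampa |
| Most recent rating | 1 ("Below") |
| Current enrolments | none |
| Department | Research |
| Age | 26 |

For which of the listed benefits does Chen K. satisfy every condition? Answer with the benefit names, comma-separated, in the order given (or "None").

Vision Plan

Life Insurance — service 2 years ≥ 12 months (≈360 days) ✓; site Tampa ✗ (not Cork or Pune) → not eligible.
Unlimited PTO Program — status temporary ✗ (requires part-time) → not eligible.
Employer Retirement Match — status temporary ✗ (excluded) → not eligible.
Backup Childcare — status temporary ✗ (requires part-time) → not eligible.
Education Assistance — status temporary ✗ (excluded) → not eligible.
Internet Stipend — status temporary ✗ (requires part-time or seasonal) → not eligible.
Vision Plan — status temporary ✓; service 2 years ≥ 3 months (≈90 days) ✓; grade IC5 ≥ IC2 ✓ → eligible.
Identity Protection Plan — status temporary ✗ (requires part-time or seasonal) → not eligible.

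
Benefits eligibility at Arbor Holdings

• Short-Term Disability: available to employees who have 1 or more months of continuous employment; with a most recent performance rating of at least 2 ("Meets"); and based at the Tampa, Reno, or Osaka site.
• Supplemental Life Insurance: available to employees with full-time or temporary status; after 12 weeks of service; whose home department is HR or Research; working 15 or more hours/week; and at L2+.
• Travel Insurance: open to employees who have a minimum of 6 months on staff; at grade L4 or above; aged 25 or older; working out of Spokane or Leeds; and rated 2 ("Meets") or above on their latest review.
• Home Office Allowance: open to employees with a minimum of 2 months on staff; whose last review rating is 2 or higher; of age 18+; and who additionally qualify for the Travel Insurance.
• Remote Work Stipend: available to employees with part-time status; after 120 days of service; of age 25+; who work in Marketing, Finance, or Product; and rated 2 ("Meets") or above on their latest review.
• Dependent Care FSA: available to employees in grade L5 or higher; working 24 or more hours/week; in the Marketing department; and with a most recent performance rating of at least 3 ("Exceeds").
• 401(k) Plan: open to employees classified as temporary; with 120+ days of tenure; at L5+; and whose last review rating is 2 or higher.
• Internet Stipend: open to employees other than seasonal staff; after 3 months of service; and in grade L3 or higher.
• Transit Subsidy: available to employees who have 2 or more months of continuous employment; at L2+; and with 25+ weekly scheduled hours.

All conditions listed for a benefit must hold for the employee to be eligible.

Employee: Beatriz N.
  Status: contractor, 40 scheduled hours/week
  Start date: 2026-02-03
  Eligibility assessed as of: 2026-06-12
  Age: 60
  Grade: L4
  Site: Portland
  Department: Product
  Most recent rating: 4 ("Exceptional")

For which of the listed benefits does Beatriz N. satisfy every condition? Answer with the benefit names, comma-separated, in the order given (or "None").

Internet Stipend, Transit Subsidy

Service from 2026-02-03 to 2026-06-12: 129 days.
Short-Term Disability — service 129 days ≥ 1 month (≈30 days) ✓; rating 4 ≥ 2 ✓; site Portland ✗ (not Tampa, Reno, or Osaka) → not eligible.
Supplemental Life Insurance — status contractor ✗ (requires full-time or temporary) → not eligible.
Travel Insurance — service 129 days < 6 months (≈180 days) ✗ → not eligible.
Home Office Allowance — service 129 days ≥ 2 months (≈60 days) ✓; rating 4 ≥ 2 ✓; age 60 ≥ 18 ✓; not eligible for Travel Insurance ✗ → not eligible.
Remote Work Stipend — status contractor ✗ (requires part-time) → not eligible.
Dependent Care FSA — grade L4 < L5 ✗ → not eligible.
401(k) Plan — status contractor ✗ (requires temporary) → not eligible.
Internet Stipend — status contractor ✓ (not excluded); service 129 days ≥ 3 months (≈90 days) ✓; grade L4 ≥ L3 ✓ → eligible.
Transit Subsidy — service 129 days ≥ 2 months (≈60 days) ✓; grade L4 ≥ L2 ✓; 40 hrs/wk ≥ 25 ✓ → eligible.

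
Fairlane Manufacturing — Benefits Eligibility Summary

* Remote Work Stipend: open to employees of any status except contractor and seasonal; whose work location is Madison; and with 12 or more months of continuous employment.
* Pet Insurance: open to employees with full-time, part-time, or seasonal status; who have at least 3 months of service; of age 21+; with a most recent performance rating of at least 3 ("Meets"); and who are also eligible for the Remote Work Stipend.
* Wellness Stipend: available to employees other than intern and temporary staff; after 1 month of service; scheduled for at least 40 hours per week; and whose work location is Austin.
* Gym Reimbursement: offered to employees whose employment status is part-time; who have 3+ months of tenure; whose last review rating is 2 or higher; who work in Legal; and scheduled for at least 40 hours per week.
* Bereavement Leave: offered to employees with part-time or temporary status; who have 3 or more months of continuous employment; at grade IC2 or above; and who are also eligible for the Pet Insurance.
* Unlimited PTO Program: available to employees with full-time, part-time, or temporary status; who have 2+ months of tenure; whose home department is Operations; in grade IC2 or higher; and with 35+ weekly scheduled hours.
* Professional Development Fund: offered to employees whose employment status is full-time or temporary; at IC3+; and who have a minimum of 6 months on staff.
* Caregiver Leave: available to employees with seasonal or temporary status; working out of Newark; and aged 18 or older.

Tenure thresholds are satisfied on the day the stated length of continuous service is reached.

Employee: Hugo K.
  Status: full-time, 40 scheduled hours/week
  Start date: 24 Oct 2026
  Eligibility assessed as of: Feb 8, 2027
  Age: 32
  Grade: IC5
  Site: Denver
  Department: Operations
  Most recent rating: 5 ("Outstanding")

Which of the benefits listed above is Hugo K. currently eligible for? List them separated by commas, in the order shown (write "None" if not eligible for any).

Unlimited PTO Program

Service from 24 Oct 2026 to Feb 8, 2027: 107 days.
Remote Work Stipend — status full-time ✓ (not excluded); site Denver ✗ (not Madison) → not eligible.
Pet Insurance — status full-time ✓; service 107 days ≥ 3 months (≈90 days) ✓; age 32 ≥ 21 ✓; rating 5 ≥ 3 ✓; not eligible for Remote Work Stipend ✗ → not eligible.
Wellness Stipend — status full-time ✓ (not excluded); service 107 days ≥ 1 month (≈30 days) ✓; 40 hrs/wk ≥ 40 ✓; site Denver ✗ (not Austin) → not eligible.
Gym Reimbursement — status full-time ✗ (requires part-time) → not eligible.
Bereavement Leave — status full-time ✗ (requires part-time or temporary) → not eligible.
Unlimited PTO Program — status full-time ✓; service 107 days ≥ 2 months (≈60 days) ✓; dept Operations ✓; grade IC5 ≥ IC2 ✓; 40 hrs/wk ≥ 35 ✓ → eligible.
Professional Development Fund — status full-time ✓; grade IC5 ≥ IC3 ✓; service 107 days < 6 months (≈180 days) ✗ → not eligible.
Caregiver Leave — status full-time ✗ (requires seasonal or temporary) → not eligible.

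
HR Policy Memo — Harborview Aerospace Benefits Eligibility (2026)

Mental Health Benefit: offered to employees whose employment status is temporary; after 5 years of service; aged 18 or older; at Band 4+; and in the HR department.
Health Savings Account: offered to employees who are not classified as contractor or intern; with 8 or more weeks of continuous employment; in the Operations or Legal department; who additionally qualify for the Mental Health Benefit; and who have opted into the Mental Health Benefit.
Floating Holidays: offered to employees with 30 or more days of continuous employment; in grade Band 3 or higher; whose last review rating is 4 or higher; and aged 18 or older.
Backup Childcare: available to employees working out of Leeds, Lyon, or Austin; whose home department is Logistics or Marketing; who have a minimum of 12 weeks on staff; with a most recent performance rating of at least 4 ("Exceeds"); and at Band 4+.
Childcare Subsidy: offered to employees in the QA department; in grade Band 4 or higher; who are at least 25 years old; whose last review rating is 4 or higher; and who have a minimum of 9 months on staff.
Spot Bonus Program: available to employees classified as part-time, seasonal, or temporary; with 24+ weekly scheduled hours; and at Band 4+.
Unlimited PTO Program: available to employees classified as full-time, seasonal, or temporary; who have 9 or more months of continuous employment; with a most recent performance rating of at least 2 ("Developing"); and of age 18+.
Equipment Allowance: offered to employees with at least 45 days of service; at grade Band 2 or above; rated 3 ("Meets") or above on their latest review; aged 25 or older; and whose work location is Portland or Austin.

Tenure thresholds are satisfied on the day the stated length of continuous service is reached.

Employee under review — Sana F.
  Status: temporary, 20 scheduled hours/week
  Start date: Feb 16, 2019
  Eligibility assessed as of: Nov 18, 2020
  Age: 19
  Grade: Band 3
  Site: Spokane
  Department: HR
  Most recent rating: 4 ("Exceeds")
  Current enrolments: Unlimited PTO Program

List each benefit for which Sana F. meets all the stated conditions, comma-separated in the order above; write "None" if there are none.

Service from Feb 16, 2019 to Nov 18, 2020: 641 days.
Mental Health Benefit — status temporary ✓; service 641 days < 5 years (≈1825 days) ✗ → not eligible.
Health Savings Account — status temporary ✓ (not excluded); service 641 days ≥ 8 weeks (≈56 days) ✓; dept HR ✗ → not eligible.
Floating Holidays — service 641 days ≥ 30 days ✓; grade Band 3 ≥ Band 3 ✓; rating 4 ≥ 4 ✓; age 19 ≥ 18 ✓ → eligible.
Backup Childcare — site Spokane ✗ (not Leeds, Lyon, or Austin) → not eligible.
Childcare Subsidy — dept HR ✗ → not eligible.
Spot Bonus Program — status temporary ✓; 20 hrs/wk < 24 ✗ → not eligible.
Unlimited PTO Program — status temporary ✓; service 641 days ≥ 9 months (≈270 days) ✓; rating 4 ≥ 2 ✓; age 19 ≥ 18 ✓ → eligible.
Equipment Allowance — service 641 days ≥ 45 days ✓; grade Band 3 ≥ Band 2 ✓; rating 4 ≥ 3 ✓; age 19 < 25 ✗ → not eligible.

Floating Holidays, Unlimited PTO Program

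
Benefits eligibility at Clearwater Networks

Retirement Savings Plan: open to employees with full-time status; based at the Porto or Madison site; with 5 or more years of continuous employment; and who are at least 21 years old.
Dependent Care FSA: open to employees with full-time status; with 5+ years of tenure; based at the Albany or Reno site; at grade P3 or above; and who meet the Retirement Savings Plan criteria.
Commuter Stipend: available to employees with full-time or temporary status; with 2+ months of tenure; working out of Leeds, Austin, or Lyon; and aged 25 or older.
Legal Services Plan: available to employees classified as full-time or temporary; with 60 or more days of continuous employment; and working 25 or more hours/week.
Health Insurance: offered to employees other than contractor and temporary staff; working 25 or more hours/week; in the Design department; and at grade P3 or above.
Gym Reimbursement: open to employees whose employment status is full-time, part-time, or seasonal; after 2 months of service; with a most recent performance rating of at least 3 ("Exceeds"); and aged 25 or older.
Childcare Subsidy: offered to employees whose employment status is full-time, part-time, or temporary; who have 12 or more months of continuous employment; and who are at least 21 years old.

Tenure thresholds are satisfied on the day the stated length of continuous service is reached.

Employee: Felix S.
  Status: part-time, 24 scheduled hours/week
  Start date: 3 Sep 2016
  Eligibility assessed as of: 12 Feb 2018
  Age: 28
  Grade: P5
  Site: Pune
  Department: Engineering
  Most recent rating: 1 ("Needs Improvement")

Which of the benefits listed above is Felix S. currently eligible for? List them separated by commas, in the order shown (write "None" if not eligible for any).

Childcare Subsidy

Service from 3 Sep 2016 to 12 Feb 2018: 527 days.
Retirement Savings Plan — status part-time ✗ (requires full-time) → not eligible.
Dependent Care FSA — status part-time ✗ (requires full-time) → not eligible.
Commuter Stipend — status part-time ✗ (requires full-time or temporary) → not eligible.
Legal Services Plan — status part-time ✗ (requires full-time or temporary) → not eligible.
Health Insurance — status part-time ✓ (not excluded); 24 hrs/wk < 25 ✗ → not eligible.
Gym Reimbursement — status part-time ✓; service 527 days ≥ 2 months (≈60 days) ✓; rating 1 < 3 ✗ → not eligible.
Childcare Subsidy — status part-time ✓; service 527 days ≥ 12 months (≈360 days) ✓; age 28 ≥ 21 ✓ → eligible.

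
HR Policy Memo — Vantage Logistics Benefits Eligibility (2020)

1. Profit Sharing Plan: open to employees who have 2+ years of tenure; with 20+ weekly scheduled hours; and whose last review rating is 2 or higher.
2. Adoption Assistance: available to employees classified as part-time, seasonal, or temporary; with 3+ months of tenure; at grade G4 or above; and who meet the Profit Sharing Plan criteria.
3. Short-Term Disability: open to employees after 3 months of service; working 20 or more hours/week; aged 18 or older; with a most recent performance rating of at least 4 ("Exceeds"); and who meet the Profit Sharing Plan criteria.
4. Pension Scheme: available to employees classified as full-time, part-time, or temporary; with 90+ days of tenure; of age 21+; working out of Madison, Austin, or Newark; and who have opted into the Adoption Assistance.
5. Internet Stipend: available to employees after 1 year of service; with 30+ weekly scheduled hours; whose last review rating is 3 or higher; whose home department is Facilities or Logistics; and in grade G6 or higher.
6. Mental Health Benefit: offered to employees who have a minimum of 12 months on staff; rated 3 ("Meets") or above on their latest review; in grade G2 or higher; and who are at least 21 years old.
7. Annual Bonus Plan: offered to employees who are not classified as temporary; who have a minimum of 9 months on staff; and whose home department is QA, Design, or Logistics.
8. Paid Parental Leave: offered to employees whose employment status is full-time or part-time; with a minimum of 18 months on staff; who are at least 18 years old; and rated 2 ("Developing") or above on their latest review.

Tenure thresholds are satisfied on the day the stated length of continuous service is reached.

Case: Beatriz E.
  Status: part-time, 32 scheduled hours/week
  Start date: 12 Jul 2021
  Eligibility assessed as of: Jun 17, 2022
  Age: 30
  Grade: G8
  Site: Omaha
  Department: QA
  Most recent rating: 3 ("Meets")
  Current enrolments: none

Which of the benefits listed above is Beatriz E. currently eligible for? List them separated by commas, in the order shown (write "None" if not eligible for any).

Service from 12 Jul 2021 to Jun 17, 2022: 340 days.
Profit Sharing Plan — service 340 days < 2 years (≈730 days) ✗ → not eligible.
Adoption Assistance — status part-time ✓; service 340 days ≥ 3 months (≈90 days) ✓; grade G8 ≥ G4 ✓; not eligible for Profit Sharing Plan ✗ → not eligible.
Short-Term Disability — service 340 days ≥ 3 months (≈90 days) ✓; 32 hrs/wk ≥ 20 ✓; age 30 ≥ 18 ✓; rating 3 < 4 ✗ → not eligible.
Pension Scheme — status part-time ✓; service 340 days ≥ 90 days ✓; age 30 ≥ 21 ✓; site Omaha ✗ (not Madison, Austin, or Newark) → not eligible.
Internet Stipend — service 340 days < 1 year (≈365 days) ✗ → not eligible.
Mental Health Benefit — service 340 days < 12 months (≈360 days) ✗ → not eligible.
Annual Bonus Plan — status part-time ✓ (not excluded); service 340 days ≥ 9 months (≈270 days) ✓; dept QA ✓ → eligible.
Paid Parental Leave — status part-time ✓; service 340 days < 18 months (≈540 days) ✗ → not eligible.

Annual Bonus Plan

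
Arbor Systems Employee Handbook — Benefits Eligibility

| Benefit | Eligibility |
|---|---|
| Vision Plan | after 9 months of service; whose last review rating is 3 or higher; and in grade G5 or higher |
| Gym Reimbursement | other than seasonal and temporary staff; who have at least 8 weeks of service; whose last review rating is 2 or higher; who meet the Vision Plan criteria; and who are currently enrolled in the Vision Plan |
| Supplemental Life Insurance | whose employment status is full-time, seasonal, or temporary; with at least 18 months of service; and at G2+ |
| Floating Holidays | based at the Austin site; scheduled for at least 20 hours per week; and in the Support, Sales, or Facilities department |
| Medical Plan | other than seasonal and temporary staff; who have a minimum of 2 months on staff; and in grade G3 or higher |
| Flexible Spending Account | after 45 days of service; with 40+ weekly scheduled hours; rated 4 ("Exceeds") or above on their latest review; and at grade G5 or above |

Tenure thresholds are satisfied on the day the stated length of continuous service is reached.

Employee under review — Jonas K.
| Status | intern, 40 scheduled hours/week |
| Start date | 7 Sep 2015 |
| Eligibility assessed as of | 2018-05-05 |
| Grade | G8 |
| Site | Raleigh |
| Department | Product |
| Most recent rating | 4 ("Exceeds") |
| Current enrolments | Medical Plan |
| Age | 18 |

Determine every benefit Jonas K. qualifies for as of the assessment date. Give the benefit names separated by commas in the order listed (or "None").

Vision Plan, Medical Plan, Flexible Spending Account

Service from 7 Sep 2015 to 2018-05-05: 971 days.
Vision Plan — service 971 days ≥ 9 months (≈270 days) ✓; rating 4 ≥ 3 ✓; grade G8 ≥ G5 ✓ → eligible.
Gym Reimbursement — status intern ✓ (not excluded); service 971 days ≥ 8 weeks (≈56 days) ✓; rating 4 ≥ 2 ✓; eligible for Vision Plan ✓; not enrolled in Vision Plan ✗ → not eligible.
Supplemental Life Insurance — status intern ✗ (requires full-time, seasonal, or temporary) → not eligible.
Floating Holidays — site Raleigh ✗ (not Austin) → not eligible.
Medical Plan — status intern ✓ (not excluded); service 971 days ≥ 2 months (≈60 days) ✓; grade G8 ≥ G3 ✓ → eligible.
Flexible Spending Account — service 971 days ≥ 45 days ✓; 40 hrs/wk ≥ 40 ✓; rating 4 ≥ 4 ✓; grade G8 ≥ G5 ✓ → eligible.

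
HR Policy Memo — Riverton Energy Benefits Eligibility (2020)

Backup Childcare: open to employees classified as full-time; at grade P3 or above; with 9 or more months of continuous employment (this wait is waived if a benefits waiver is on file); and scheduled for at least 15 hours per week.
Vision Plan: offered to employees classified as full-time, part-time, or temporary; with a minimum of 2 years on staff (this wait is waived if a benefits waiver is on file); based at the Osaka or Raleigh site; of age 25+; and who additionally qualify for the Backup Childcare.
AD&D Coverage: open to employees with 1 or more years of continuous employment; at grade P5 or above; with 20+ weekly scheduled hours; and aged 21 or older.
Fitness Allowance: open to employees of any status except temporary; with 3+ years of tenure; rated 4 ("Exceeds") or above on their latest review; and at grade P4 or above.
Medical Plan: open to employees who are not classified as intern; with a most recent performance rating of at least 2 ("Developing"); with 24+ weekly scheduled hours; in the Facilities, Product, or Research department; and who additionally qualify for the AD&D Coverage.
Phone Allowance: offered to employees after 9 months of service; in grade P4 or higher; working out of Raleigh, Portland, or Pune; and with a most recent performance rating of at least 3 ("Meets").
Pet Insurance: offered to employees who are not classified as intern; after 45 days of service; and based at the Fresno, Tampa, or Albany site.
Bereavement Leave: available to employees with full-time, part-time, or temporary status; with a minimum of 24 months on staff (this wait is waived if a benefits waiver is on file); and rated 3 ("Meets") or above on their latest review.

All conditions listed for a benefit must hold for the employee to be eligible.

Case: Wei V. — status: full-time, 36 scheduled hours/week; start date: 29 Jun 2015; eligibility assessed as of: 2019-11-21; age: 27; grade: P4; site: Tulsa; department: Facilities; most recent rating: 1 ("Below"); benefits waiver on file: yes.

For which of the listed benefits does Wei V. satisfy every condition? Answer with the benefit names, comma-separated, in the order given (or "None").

Service from 29 Jun 2015 to 2019-11-21: 1606 days.
Backup Childcare — status full-time ✓; grade P4 ≥ P3 ✓; benefits waiver on file ✓; 36 hrs/wk ≥ 15 ✓ → eligible.
Vision Plan — status full-time ✓; benefits waiver on file ✓; site Tulsa ✗ (not Osaka or Raleigh) → not eligible.
AD&D Coverage — service 1606 days ≥ 1 year (≈365 days) ✓; grade P4 < P5 ✗ → not eligible.
Fitness Allowance — status full-time ✓ (not excluded); service 1606 days ≥ 3 years (≈1095 days) ✓; rating 1 < 4 ✗ → not eligible.
Medical Plan — status full-time ✓ (not excluded); rating 1 < 2 ✗ → not eligible.
Phone Allowance — service 1606 days ≥ 9 months (≈270 days) ✓; grade P4 ≥ P4 ✓; site Tulsa ✗ (not Raleigh, Portland, or Pune) → not eligible.
Pet Insurance — status full-time ✓ (not excluded); service 1606 days ≥ 45 days ✓; site Tulsa ✗ (not Fresno, Tampa, or Albany) → not eligible.
Bereavement Leave — status full-time ✓; benefits waiver on file ✓; rating 1 < 3 ✗ → not eligible.

Backup Childcare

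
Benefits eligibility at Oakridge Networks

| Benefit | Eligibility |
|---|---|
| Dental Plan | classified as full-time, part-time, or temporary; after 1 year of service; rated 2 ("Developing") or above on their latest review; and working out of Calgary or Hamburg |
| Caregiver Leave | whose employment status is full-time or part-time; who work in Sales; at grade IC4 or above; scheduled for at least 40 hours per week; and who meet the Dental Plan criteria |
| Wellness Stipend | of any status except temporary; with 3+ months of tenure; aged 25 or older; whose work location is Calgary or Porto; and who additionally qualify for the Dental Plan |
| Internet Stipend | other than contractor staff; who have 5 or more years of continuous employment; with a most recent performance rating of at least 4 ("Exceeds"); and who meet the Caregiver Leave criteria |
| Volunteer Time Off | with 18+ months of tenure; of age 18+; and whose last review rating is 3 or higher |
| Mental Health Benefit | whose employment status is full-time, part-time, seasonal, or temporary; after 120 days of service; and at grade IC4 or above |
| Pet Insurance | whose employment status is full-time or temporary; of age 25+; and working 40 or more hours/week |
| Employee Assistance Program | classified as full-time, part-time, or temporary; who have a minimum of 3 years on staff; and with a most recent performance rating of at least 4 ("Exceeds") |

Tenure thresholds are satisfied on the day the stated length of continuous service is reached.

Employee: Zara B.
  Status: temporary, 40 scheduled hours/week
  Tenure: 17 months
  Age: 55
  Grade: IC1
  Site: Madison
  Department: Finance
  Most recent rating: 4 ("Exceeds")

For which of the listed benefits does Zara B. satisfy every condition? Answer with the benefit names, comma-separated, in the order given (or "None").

Dental Plan — status temporary ✓; service 17 months ≥ 1 year (≈365 days) ✓; rating 4 ≥ 2 ✓; site Madison ✗ (not Calgary or Hamburg) → not eligible.
Caregiver Leave — status temporary ✗ (requires full-time or part-time) → not eligible.
Wellness Stipend — status temporary ✗ (excluded) → not eligible.
Internet Stipend — status temporary ✓ (not excluded); service 17 months < 5 years (≈1825 days) ✗ → not eligible.
Volunteer Time Off — service 17 months < 18 months ✗ → not eligible.
Mental Health Benefit — status temporary ✓; service 17 months ≥ 120 days ✓; grade IC1 < IC4 ✗ → not eligible.
Pet Insurance — status temporary ✓; age 55 ≥ 25 ✓; 40 hrs/wk ≥ 40 ✓ → eligible.
Employee Assistance Program — status temporary ✓; service 17 months < 3 years (≈1095 days) ✗ → not eligible.

Pet Insurance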